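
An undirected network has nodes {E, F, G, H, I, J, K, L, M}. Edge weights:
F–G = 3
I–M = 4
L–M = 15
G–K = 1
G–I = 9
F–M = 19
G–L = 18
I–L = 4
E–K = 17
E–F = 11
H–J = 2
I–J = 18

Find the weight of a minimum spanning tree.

Kruskal: consider edges lightest-first.
G–K (1): add — endpoints in different components.
H–J (2): add — endpoints in different components.
F–G (3): add — endpoints in different components.
I–L (4): add — endpoints in different components.
I–M (4): add — endpoints in different components.
G–I (9): add — endpoints in different components.
E–F (11): add — endpoints in different components.
L–M (15): skip — L and M already connected.
E–K (17): skip — E and K already connected.
G–L (18): skip — G and L already connected.
I–J (18): add — endpoints in different components.
MST edges: G–K, H–J, F–G, I–L, I–M, G–I, E–F, I–J; total weight 1+2+3+4+4+9+11+18 = 52.

52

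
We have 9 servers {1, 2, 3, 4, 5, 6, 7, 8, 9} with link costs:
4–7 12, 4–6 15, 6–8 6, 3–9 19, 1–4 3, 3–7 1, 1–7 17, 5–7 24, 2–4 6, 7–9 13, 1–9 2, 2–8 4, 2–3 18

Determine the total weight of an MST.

58

Prim's algorithm from 3:
Step 1: cheapest edge leaving the tree is 3–7 (1); add 7.
Step 2: cheapest edge leaving the tree is 4–7 (12); add 4.
Step 3: cheapest edge leaving the tree is 1–4 (3); add 1.
Step 4: cheapest edge leaving the tree is 1–9 (2); add 9.
Step 5: cheapest edge leaving the tree is 2–4 (6); add 2.
Step 6: cheapest edge leaving the tree is 2–8 (4); add 8.
Step 7: cheapest edge leaving the tree is 6–8 (6); add 6.
Step 8: cheapest edge leaving the tree is 5–7 (24); add 5.
MST edges: 3–7, 4–7, 1–4, 1–9, 2–4, 2–8, 6–8, 5–7; total weight 1+12+3+2+6+4+6+24 = 58.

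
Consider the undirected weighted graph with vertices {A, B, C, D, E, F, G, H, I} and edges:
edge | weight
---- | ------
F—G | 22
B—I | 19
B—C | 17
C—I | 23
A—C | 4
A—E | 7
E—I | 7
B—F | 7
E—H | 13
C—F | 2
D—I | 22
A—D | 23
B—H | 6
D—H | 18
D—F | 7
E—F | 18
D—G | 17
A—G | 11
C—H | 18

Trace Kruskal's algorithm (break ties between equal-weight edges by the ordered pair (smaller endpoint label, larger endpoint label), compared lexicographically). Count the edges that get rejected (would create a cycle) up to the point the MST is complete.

Kruskal: consider edges lightest-first.
C—F (2): add — endpoints in different components.
A—C (4): add — endpoints in different components.
B—H (6): add — endpoints in different components.
A—E (7): add — endpoints in different components.
B—F (7): add — endpoints in different components.
D—F (7): add — endpoints in different components.
E—I (7): add — endpoints in different components.
A—G (11): add — endpoints in different components.
Edges rejected before the tree was complete: 0.

0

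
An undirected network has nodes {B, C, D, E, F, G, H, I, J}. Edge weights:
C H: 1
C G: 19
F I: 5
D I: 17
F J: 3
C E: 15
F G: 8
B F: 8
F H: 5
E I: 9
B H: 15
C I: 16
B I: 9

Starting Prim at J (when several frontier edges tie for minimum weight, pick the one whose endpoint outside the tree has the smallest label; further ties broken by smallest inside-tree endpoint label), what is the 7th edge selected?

Grow the tree from J using Prim:
Step 1: frontier [F J 3] → take F J (3); add F.
Step 2: frontier [F H 5, F I 5, B F 8, F G 8] → take F H (5); add H.
Step 3: frontier [F I 5, B F 8, F G 8, C H 1, B H 15] → take C H (1); add C.
Step 4: frontier [C E 15, C I 16, C G 19, F I 5, B F 8, F G 8, B H 15] → take F I (5); add I.
Step 5: frontier [C E 15, C G 19, B F 8, F G 8, B H 15, B I 9, E I 9, D I 17] → take B F (8); add B.
Step 6: frontier [C E 15, C G 19, F G 8, E I 9, D I 17] → take F G (8); add G.
Step 7: frontier [C E 15, E I 9, D I 17] → take E I (9); add E.
Step 8: frontier [D I 17] → take D I (17); add D.
The 7th edge added is E I.

E-I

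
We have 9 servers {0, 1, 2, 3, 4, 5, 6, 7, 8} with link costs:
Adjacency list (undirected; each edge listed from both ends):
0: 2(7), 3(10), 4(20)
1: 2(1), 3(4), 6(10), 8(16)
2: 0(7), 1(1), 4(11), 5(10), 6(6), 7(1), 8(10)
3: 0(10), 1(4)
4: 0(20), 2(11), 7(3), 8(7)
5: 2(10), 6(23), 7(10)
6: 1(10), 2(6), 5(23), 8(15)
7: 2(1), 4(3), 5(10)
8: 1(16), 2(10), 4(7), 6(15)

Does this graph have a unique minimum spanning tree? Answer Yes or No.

No

Kruskal's algorithm — process edges by increasing weight (ties by edge label):
1—2 (1): add — endpoints in different components.
2—7 (1): add — endpoints in different components.
4—7 (3): add — endpoints in different components.
1—3 (4): add — endpoints in different components.
2—6 (6): add — endpoints in different components.
0—2 (7): add — endpoints in different components.
4—8 (7): add — endpoints in different components.
0—3 (10): skip — 0 and 3 already connected.
1—6 (10): skip — 1 and 6 already connected.
2—5 (10): add — endpoints in different components.
Non-tree edge 5—7 has weight 10, equal to the heaviest edge on its tree cycle — swapping gives another MST of the same weight. Not unique.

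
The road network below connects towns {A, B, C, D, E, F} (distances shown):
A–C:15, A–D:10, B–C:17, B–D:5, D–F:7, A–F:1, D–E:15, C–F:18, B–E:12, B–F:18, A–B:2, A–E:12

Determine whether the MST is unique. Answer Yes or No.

Kruskal's algorithm — process edges by increasing weight (ties by edge label):
A–F (1): add — endpoints in different components.
A–B (2): add — endpoints in different components.
B–D (5): add — endpoints in different components.
D–F (7): skip — D and F already connected.
A–D (10): skip — A and D already connected.
A–E (12): add — endpoints in different components.
B–E (12): skip — B and E already connected.
A–C (15): add — endpoints in different components.
Non-tree edge B–E has weight 12, equal to the heaviest edge on its tree cycle — swapping gives another MST of the same weight. Not unique.

No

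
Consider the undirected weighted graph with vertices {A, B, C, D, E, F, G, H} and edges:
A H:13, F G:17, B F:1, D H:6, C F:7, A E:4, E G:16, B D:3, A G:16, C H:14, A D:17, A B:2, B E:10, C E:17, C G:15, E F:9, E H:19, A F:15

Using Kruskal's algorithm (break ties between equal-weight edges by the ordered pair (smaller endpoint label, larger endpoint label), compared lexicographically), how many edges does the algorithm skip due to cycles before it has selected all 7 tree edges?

Kruskal's algorithm — process edges by increasing weight (ties by edge label):
B F (1): add — endpoints in different components.
A B (2): add — endpoints in different components.
B D (3): add — endpoints in different components.
A E (4): add — endpoints in different components.
D H (6): add — endpoints in different components.
C F (7): add — endpoints in different components.
E F (9): skip — E and F already connected.
B E (10): skip — B and E already connected.
A H (13): skip — A and H already connected.
C H (14): skip — C and H already connected.
A F (15): skip — A and F already connected.
C G (15): add — endpoints in different components.
Edges rejected before the tree was complete: 5.

5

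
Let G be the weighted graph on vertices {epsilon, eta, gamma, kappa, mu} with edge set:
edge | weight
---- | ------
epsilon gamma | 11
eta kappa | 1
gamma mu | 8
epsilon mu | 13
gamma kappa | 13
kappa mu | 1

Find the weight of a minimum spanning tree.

21

Kruskal: consider edges lightest-first.
eta kappa (1): add — endpoints in different components.
kappa mu (1): add — endpoints in different components.
gamma mu (8): add — endpoints in different components.
epsilon gamma (11): add — endpoints in different components.
MST edges: eta kappa, kappa mu, gamma mu, epsilon gamma; total weight 1+1+8+11 = 21.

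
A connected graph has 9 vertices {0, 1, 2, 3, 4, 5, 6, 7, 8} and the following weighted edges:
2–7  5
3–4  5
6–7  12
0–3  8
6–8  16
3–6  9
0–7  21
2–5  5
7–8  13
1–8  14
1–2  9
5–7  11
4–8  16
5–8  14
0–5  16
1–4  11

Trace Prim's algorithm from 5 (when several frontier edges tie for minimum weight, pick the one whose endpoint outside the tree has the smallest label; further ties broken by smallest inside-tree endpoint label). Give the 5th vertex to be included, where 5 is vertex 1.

Grow the tree from 5 using Prim:
Step 1: cheapest edge leaving the tree is 2–5 (5); add 2.
Step 2: cheapest edge leaving the tree is 2–7 (5); add 7.
Step 3: cheapest edge leaving the tree is 1–2 (9); add 1.
Step 4: cheapest edge leaving the tree is 1–4 (11); add 4.
Step 5: cheapest edge leaving the tree is 3–4 (5); add 3.
Step 6: cheapest edge leaving the tree is 0–3 (8); add 0.
Step 7: cheapest edge leaving the tree is 3–6 (9); add 6.
Step 8: cheapest edge leaving the tree is 7–8 (13); add 8.
Vertex order: 5, 2, 7, 1, 4, 3, 0, 6, 8. The 5th vertex is 4.

4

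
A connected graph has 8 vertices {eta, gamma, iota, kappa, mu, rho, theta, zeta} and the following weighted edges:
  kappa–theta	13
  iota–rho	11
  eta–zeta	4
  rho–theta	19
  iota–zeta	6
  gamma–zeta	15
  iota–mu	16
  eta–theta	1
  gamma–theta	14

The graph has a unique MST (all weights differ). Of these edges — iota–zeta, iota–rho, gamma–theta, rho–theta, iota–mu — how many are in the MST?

4

Kruskal's algorithm — process edges by increasing weight (ties by edge label):
eta–theta (1): add — endpoints in different components.
eta–zeta (4): add — endpoints in different components.
iota–zeta (6): add — endpoints in different components.
iota–rho (11): add — endpoints in different components.
kappa–theta (13): add — endpoints in different components.
gamma–theta (14): add — endpoints in different components.
gamma–zeta (15): skip — zeta and gamma already connected.
iota–mu (16): add — endpoints in different components.
MST edge set: {eta–theta, eta–zeta, iota–zeta, iota–rho, kappa–theta, gamma–theta, iota–mu}.
Of the listed edges, {iota–zeta, iota–rho, gamma–theta, iota–mu} are in the MST → 4.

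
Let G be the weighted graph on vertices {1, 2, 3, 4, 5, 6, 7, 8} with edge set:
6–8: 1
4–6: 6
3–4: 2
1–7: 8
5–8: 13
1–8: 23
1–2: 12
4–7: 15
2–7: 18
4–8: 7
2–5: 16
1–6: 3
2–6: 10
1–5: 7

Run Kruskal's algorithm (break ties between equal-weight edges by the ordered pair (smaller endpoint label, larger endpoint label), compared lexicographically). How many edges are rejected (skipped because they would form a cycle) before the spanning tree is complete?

1

Kruskal's algorithm — process edges by increasing weight (ties by edge label):
6–8 (1): add — endpoints in different components.
3–4 (2): add — endpoints in different components.
1–6 (3): add — endpoints in different components.
4–6 (6): add — endpoints in different components.
1–5 (7): add — endpoints in different components.
4–8 (7): skip — 4 and 8 already connected.
1–7 (8): add — endpoints in different components.
2–6 (10): add — endpoints in different components.
Edges rejected before the tree was complete: 1.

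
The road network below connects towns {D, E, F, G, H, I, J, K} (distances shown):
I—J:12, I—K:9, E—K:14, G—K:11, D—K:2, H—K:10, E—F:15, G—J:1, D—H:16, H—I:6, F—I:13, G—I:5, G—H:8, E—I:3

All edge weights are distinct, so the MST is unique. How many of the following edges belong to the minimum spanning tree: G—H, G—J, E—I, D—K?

3

Kruskal's algorithm — process edges by increasing weight (ties by edge label):
G—J (1): add — endpoints in different components.
D—K (2): add — endpoints in different components.
E—I (3): add — endpoints in different components.
G—I (5): add — endpoints in different components.
H—I (6): add — endpoints in different components.
G—H (8): skip — G and H already connected.
I—K (9): add — endpoints in different components.
H—K (10): skip — H and K already connected.
G—K (11): skip — G and K already connected.
I—J (12): skip — I and J already connected.
F—I (13): add — endpoints in different components.
MST edge set: {G—J, D—K, E—I, G—I, H—I, I—K, F—I}.
Of the listed edges, {G—J, E—I, D—K} are in the MST → 3.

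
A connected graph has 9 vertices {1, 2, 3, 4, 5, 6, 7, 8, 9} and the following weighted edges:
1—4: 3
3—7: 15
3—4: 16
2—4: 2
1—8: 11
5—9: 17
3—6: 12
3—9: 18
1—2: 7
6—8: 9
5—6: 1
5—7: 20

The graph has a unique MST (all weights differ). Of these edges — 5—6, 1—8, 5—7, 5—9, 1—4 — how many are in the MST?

4

Sort edges by weight, then run Kruskal:
5—6 (1): add — endpoints in different components.
2—4 (2): add — endpoints in different components.
1—4 (3): add — endpoints in different components.
1—2 (7): skip — 1 and 2 already connected.
6—8 (9): add — endpoints in different components.
1—8 (11): add — endpoints in different components.
3—6 (12): add — endpoints in different components.
3—7 (15): add — endpoints in different components.
3—4 (16): skip — 3 and 4 already connected.
5—9 (17): add — endpoints in different components.
MST edge set: {5—6, 2—4, 1—4, 6—8, 1—8, 3—6, 3—7, 5—9}.
Of the listed edges, {5—6, 1—8, 5—9, 1—4} are in the MST → 4.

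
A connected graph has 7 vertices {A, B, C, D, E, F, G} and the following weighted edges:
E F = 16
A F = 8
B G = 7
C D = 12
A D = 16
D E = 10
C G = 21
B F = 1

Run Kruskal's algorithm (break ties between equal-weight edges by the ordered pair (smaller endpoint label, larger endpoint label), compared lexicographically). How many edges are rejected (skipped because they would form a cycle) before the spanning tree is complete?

Kruskal: consider edges lightest-first.
B F (1): add — endpoints in different components.
B G (7): add — endpoints in different components.
A F (8): add — endpoints in different components.
D E (10): add — endpoints in different components.
C D (12): add — endpoints in different components.
A D (16): add — endpoints in different components.
Edges rejected before the tree was complete: 0.

0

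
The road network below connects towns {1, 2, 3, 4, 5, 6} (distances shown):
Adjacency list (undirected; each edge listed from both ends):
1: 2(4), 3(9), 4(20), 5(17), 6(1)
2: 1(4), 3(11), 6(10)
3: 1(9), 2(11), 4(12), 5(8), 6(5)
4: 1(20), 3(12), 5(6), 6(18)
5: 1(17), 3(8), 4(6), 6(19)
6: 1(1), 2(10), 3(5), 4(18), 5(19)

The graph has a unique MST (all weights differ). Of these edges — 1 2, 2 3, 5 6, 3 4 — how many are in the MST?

Kruskal: consider edges lightest-first.
1 6 (1): add — endpoints in different components.
1 2 (4): add — endpoints in different components.
3 6 (5): add — endpoints in different components.
4 5 (6): add — endpoints in different components.
3 5 (8): add — endpoints in different components.
MST edge set: {1 6, 1 2, 3 6, 4 5, 3 5}.
Of the listed edges, {1 2} are in the MST → 1.

1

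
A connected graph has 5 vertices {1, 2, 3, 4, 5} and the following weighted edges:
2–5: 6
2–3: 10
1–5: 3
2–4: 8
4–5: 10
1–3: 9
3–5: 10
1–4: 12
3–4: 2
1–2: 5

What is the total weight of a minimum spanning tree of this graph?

18

Kruskal's algorithm — process edges by increasing weight (ties by edge label):
3–4 (2): add. Components now {1} {2} {3,4} {5}
1–5 (3): add. Components now {1,5} {2} {3,4}
1–2 (5): add. Components now {1,2,5} {3,4}
2–5 (6): skip — 2 and 5 already connected.
2–4 (8): add. Components now {1,2,3,4,5}
MST edges: 3–4, 1–5, 1–2, 2–4; total weight 2+3+5+8 = 18.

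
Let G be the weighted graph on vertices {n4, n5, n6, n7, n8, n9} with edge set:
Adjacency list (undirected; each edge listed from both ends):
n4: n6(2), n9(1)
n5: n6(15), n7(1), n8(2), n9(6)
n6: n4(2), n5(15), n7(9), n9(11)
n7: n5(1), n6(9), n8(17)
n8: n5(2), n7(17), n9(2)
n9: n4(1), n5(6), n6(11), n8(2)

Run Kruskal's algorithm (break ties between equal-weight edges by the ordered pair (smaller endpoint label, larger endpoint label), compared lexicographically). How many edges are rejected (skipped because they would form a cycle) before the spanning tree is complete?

Kruskal: consider edges lightest-first.
n4-n9 (1): add — endpoints in different components.
n5-n7 (1): add — endpoints in different components.
n4-n6 (2): add — endpoints in different components.
n5-n8 (2): add — endpoints in different components.
n8-n9 (2): add — endpoints in different components.
Edges rejected before the tree was complete: 0.

0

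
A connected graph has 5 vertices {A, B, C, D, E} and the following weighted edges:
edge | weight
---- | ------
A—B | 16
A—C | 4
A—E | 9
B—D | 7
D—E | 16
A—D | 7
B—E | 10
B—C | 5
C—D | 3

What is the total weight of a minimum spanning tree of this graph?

21

Prim's algorithm from B:
Step 1: frontier [B—C 5, B—D 7, B—E 10, A—B 16] → take B—C (5); add C.
Step 2: frontier [B—D 7, B—E 10, A—B 16, C—D 3, A—C 4] → take C—D (3); add D.
Step 3: frontier [B—E 10, A—B 16, A—C 4, A—D 7, D—E 16] → take A—C (4); add A.
Step 4: frontier [A—E 9, B—E 10, D—E 16] → take A—E (9); add E.
MST edges: B—C, C—D, A—C, A—E; total weight 5+3+4+9 = 21.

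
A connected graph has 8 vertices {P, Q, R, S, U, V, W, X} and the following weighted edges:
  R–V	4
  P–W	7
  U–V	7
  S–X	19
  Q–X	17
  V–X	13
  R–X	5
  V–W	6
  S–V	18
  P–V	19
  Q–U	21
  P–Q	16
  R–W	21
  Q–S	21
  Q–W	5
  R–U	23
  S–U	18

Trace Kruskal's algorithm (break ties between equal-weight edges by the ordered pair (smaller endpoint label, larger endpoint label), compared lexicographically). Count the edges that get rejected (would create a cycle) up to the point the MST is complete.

Kruskal: consider edges lightest-first.
R–V (4): add — endpoints in different components.
Q–W (5): add — endpoints in different components.
R–X (5): add — endpoints in different components.
V–W (6): add — endpoints in different components.
P–W (7): add — endpoints in different components.
U–V (7): add — endpoints in different components.
V–X (13): skip — V and X already connected.
P–Q (16): skip — Q and P already connected.
Q–X (17): skip — Q and X already connected.
S–U (18): add — endpoints in different components.
Edges rejected before the tree was complete: 3.

3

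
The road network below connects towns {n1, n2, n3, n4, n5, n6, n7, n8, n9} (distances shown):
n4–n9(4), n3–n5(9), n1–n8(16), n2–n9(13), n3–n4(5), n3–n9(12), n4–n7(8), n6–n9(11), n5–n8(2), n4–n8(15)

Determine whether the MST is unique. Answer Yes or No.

Kruskal: consider edges lightest-first.
n5–n8 (2): add — endpoints in different components.
n4–n9 (4): add — endpoints in different components.
n3–n4 (5): add — endpoints in different components.
n4–n7 (8): add — endpoints in different components.
n3–n5 (9): add — endpoints in different components.
n6–n9 (11): add — endpoints in different components.
n3–n9 (12): skip — n3 and n9 already connected.
n2–n9 (13): add — endpoints in different components.
n4–n8 (15): skip — n4 and n8 already connected.
n1–n8 (16): add — endpoints in different components.
Every non-tree edge has weight strictly greater than the heaviest edge on the tree path between its endpoints, so the MST is unique.

Yes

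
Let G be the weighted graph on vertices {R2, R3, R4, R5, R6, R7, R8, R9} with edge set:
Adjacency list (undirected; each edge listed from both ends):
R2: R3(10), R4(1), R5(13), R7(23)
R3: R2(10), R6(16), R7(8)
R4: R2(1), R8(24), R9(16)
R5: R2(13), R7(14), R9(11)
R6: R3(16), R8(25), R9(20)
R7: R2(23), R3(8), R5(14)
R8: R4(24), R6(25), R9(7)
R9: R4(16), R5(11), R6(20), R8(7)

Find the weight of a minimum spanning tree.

66

Grow the tree from R2 using Prim:
Step 1: cheapest edge leaving the tree is R2 R4 (1); add R4.
Step 2: cheapest edge leaving the tree is R2 R3 (10); add R3.
Step 3: cheapest edge leaving the tree is R3 R7 (8); add R7.
Step 4: cheapest edge leaving the tree is R2 R5 (13); add R5.
Step 5: cheapest edge leaving the tree is R5 R9 (11); add R9.
Step 6: cheapest edge leaving the tree is R8 R9 (7); add R8.
Step 7: cheapest edge leaving the tree is R3 R6 (16); add R6.
MST edges: R2 R4, R2 R3, R3 R7, R2 R5, R5 R9, R8 R9, R3 R6; total weight 1+10+8+13+11+7+16 = 66.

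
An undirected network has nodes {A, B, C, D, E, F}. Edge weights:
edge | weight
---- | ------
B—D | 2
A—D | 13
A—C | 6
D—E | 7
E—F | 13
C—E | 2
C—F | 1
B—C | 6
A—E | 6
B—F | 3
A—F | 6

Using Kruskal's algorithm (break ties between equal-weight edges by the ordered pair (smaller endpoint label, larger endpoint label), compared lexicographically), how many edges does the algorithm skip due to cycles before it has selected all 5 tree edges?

Sort edges by weight, then run Kruskal:
C—F (1): add. Components now {A} {B} {C,F} {D} {E}
B—D (2): add. Components now {A} {B,D} {C,F} {E}
C—E (2): add. Components now {A} {B,D} {C,E,F}
B—F (3): add. Components now {A} {B,C,D,E,F}
A—C (6): add. Components now {A,B,C,D,E,F}
Edges rejected before the tree was complete: 0.

0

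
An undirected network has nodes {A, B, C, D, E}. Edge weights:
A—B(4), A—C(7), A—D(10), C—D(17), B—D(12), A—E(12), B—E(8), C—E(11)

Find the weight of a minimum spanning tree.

29

Prim's algorithm from B:
Step 1: cheapest edge leaving the tree is A—B (4); add A.
Step 2: cheapest edge leaving the tree is A—C (7); add C.
Step 3: cheapest edge leaving the tree is B—E (8); add E.
Step 4: cheapest edge leaving the tree is A—D (10); add D.
MST edges: A—B, A—C, B—E, A—D; total weight 4+7+8+10 = 29.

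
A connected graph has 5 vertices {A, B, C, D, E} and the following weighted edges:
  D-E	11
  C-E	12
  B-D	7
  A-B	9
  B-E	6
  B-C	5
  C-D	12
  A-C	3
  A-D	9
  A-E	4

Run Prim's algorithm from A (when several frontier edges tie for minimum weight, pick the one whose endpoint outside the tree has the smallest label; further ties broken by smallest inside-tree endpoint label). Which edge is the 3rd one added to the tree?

B-C

Prim's algorithm from A:
Step 1: cheapest edge leaving the tree is A-C (3); add C.
Step 2: cheapest edge leaving the tree is A-E (4); add E.
Step 3: cheapest edge leaving the tree is B-C (5); add B.
Step 4: cheapest edge leaving the tree is B-D (7); add D.
The 3rd edge added is B-C.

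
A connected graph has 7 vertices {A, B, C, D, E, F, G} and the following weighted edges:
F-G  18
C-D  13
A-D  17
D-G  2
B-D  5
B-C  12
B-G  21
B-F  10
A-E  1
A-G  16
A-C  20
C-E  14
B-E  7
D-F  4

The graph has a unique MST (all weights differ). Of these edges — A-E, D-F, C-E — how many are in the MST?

Sort edges by weight, then run Kruskal:
A-E (1): add — endpoints in different components.
D-G (2): add — endpoints in different components.
D-F (4): add — endpoints in different components.
B-D (5): add — endpoints in different components.
B-E (7): add — endpoints in different components.
B-F (10): skip — B and F already connected.
B-C (12): add — endpoints in different components.
MST edge set: {A-E, D-G, D-F, B-D, B-E, B-C}.
Of the listed edges, {A-E, D-F} are in the MST → 2.

2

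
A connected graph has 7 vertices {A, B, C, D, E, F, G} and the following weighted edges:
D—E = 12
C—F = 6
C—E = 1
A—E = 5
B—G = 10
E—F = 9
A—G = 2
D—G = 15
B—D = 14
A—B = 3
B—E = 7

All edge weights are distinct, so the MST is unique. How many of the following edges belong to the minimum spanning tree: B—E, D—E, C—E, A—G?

Kruskal's algorithm — process edges by increasing weight (ties by edge label):
C—E (1): add — endpoints in different components.
A—G (2): add — endpoints in different components.
A—B (3): add — endpoints in different components.
A—E (5): add — endpoints in different components.
C—F (6): add — endpoints in different components.
B—E (7): skip — B and E already connected.
E—F (9): skip — E and F already connected.
B—G (10): skip — B and G already connected.
D—E (12): add — endpoints in different components.
MST edge set: {C—E, A—G, A—B, A—E, C—F, D—E}.
Of the listed edges, {D—E, C—E, A—G} are in the MST → 3.

3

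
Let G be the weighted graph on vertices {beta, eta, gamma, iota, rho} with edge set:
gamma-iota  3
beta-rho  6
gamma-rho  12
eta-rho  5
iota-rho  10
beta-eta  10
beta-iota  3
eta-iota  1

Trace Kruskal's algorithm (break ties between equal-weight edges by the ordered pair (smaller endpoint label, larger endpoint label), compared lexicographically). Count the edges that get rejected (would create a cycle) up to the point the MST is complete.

0

Sort edges by weight, then run Kruskal:
eta-iota (1): add. Components now {eta,iota} {gamma} {beta} {rho}
beta-iota (3): add. Components now {beta,eta,iota} {gamma} {rho}
gamma-iota (3): add. Components now {beta,eta,gamma,iota} {rho}
eta-rho (5): add. Components now {beta,eta,gamma,iota,rho}
Edges rejected before the tree was complete: 0.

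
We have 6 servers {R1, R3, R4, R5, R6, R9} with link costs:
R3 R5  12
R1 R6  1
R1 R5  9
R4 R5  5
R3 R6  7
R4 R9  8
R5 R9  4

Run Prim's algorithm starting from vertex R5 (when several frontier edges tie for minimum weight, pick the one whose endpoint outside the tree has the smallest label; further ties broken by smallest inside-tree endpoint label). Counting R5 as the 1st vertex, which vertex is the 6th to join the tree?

R3

Prim's algorithm from R5:
Step 1: cheapest edge leaving the tree is R5 R9 (4); add R9.
Step 2: cheapest edge leaving the tree is R4 R5 (5); add R4.
Step 3: cheapest edge leaving the tree is R1 R5 (9); add R1.
Step 4: cheapest edge leaving the tree is R1 R6 (1); add R6.
Step 5: cheapest edge leaving the tree is R3 R6 (7); add R3.
Vertex order: R5, R9, R4, R1, R6, R3. The 6th vertex is R3.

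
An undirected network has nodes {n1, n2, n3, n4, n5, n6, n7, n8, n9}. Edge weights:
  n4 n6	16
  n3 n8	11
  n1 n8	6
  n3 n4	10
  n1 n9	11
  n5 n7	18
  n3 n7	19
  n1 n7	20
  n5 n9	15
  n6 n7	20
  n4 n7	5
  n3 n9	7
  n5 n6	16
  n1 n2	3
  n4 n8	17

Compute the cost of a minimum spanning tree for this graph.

73

Kruskal: consider edges lightest-first.
n1 n2 (3): add — endpoints in different components.
n4 n7 (5): add — endpoints in different components.
n1 n8 (6): add — endpoints in different components.
n3 n9 (7): add — endpoints in different components.
n3 n4 (10): add — endpoints in different components.
n1 n9 (11): add — endpoints in different components.
n3 n8 (11): skip — n3 and n8 already connected.
n5 n9 (15): add — endpoints in different components.
n4 n6 (16): add — endpoints in different components.
MST edges: n1 n2, n4 n7, n1 n8, n3 n9, n3 n4, n1 n9, n5 n9, n4 n6; total weight 3+5+6+7+10+11+15+16 = 73.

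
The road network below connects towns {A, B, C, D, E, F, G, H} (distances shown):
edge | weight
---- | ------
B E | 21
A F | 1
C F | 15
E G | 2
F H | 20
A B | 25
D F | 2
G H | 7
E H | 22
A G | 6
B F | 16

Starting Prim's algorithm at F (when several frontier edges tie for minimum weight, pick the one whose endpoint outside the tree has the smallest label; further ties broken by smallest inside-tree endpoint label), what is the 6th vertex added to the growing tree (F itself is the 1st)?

H

Prim's algorithm from F:
Step 1: cheapest edge leaving the tree is A F (1); add A.
Step 2: cheapest edge leaving the tree is D F (2); add D.
Step 3: cheapest edge leaving the tree is A G (6); add G.
Step 4: cheapest edge leaving the tree is E G (2); add E.
Step 5: cheapest edge leaving the tree is G H (7); add H.
Step 6: cheapest edge leaving the tree is C F (15); add C.
Step 7: cheapest edge leaving the tree is B F (16); add B.
Vertex order: F, A, D, G, E, H, C, B. The 6th vertex is H.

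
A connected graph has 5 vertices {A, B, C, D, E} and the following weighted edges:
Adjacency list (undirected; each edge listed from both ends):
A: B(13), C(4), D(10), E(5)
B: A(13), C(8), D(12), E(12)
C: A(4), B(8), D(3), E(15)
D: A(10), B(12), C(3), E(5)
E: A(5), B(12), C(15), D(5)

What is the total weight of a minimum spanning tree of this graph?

20

Prim's algorithm from C:
Step 1: cheapest edge leaving the tree is C D (3); add D.
Step 2: cheapest edge leaving the tree is A C (4); add A.
Step 3: cheapest edge leaving the tree is A E (5); add E.
Step 4: cheapest edge leaving the tree is B C (8); add B.
MST edges: C D, A C, A E, B C; total weight 3+4+5+8 = 20.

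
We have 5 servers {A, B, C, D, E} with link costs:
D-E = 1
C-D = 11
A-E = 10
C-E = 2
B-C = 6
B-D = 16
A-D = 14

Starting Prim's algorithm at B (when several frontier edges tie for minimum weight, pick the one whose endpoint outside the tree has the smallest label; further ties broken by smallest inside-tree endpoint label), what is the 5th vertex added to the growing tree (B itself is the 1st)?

A

Grow the tree from B using Prim:
Step 1: frontier [B-C 6, B-D 16] → take B-C (6); add C.
Step 2: frontier [B-D 16, C-E 2, C-D 11] → take C-E (2); add E.
Step 3: frontier [B-D 16, C-D 11, D-E 1, A-E 10] → take D-E (1); add D.
Step 4: frontier [A-D 14, A-E 10] → take A-E (10); add A.
Vertex order: B, C, E, D, A. The 5th vertex is A.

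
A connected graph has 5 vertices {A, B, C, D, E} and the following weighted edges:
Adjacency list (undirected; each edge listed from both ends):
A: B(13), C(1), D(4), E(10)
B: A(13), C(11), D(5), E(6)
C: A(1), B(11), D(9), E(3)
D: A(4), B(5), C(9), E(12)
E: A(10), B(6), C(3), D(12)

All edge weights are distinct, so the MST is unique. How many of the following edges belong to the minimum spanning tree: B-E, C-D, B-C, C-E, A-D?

Kruskal's algorithm — process edges by increasing weight (ties by edge label):
A-C (1): add. Components now {A,C} {B} {D} {E}
C-E (3): add. Components now {A,C,E} {B} {D}
A-D (4): add. Components now {A,C,D,E} {B}
B-D (5): add. Components now {A,B,C,D,E}
MST edge set: {A-C, C-E, A-D, B-D}.
Of the listed edges, {C-E, A-D} are in the MST → 2.

2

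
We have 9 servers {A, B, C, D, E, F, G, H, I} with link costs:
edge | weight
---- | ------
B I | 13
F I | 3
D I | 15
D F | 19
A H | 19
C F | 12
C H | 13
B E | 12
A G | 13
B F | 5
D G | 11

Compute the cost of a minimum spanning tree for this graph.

Kruskal: consider edges lightest-first.
F I (3): add — endpoints in different components.
B F (5): add — endpoints in different components.
D G (11): add — endpoints in different components.
B E (12): add — endpoints in different components.
C F (12): add — endpoints in different components.
A G (13): add — endpoints in different components.
B I (13): skip — B and I already connected.
C H (13): add — endpoints in different components.
D I (15): add — endpoints in different components.
MST edges: F I, B F, D G, B E, C F, A G, C H, D I; total weight 3+5+11+12+12+13+13+15 = 84.

84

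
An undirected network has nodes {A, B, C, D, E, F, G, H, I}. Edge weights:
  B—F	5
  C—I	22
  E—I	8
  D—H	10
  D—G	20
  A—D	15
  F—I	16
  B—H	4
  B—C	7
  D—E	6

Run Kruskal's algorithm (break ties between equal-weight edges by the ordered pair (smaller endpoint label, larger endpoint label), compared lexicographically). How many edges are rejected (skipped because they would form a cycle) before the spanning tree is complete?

1

Kruskal: consider edges lightest-first.
B—H (4): add — endpoints in different components.
B—F (5): add — endpoints in different components.
D—E (6): add — endpoints in different components.
B—C (7): add — endpoints in different components.
E—I (8): add — endpoints in different components.
D—H (10): add — endpoints in different components.
A—D (15): add — endpoints in different components.
F—I (16): skip — F and I already connected.
D—G (20): add — endpoints in different components.
Edges rejected before the tree was complete: 1.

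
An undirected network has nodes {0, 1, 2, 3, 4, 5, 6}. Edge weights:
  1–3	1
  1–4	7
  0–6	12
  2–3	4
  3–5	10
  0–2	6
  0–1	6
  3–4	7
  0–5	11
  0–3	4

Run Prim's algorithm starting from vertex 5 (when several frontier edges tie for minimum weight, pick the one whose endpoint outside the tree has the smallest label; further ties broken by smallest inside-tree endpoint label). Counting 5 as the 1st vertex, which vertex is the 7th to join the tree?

Prim's algorithm from 5:
Step 1: frontier [3–5 10, 0–5 11] → take 3–5 (10); add 3.
Step 2: frontier [1–3 1, 0–3 4, 2–3 4, 3–4 7, 0–5 11] → take 1–3 (1); add 1.
Step 3: frontier [0–1 6, 1–4 7, 0–3 4, 2–3 4, 3–4 7, 0–5 11] → take 0–3 (4); add 0.
Step 4: frontier [0–2 6, 0–6 12, 1–4 7, 2–3 4, 3–4 7] → take 2–3 (4); add 2.
Step 5: frontier [0–6 12, 1–4 7, 3–4 7] → take 1–4 (7); add 4.
Step 6: frontier [0–6 12] → take 0–6 (12); add 6.
Vertex order: 5, 3, 1, 0, 2, 4, 6. The 7th vertex is 6.

6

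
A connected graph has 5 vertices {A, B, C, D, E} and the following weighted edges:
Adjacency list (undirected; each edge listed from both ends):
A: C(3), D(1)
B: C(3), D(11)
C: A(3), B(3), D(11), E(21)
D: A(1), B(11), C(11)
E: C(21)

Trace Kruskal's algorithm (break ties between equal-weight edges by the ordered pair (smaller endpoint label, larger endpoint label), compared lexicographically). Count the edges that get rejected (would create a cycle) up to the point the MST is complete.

Sort edges by weight, then run Kruskal:
A-D (1): add — endpoints in different components.
A-C (3): add — endpoints in different components.
B-C (3): add — endpoints in different components.
B-D (11): skip — B and D already connected.
C-D (11): skip — C and D already connected.
C-E (21): add — endpoints in different components.
Edges rejected before the tree was complete: 2.

2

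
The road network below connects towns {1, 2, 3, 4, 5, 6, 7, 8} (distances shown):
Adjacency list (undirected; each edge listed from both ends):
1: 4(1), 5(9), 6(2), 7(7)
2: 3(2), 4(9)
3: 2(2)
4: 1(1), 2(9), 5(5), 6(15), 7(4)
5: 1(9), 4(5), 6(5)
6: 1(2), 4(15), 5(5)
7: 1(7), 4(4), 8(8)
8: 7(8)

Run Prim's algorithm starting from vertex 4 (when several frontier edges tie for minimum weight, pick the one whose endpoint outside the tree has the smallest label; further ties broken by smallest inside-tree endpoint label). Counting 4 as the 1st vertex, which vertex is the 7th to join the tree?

Prim's algorithm from 4:
Step 1: frontier [1 4 1, 4 7 4, 4 5 5, 2 4 9, 4 6 15] → take 1 4 (1); add 1.
Step 2: frontier [1 6 2, 1 7 7, 1 5 9, 4 7 4, 4 5 5, 2 4 9, 4 6 15] → take 1 6 (2); add 6.
Step 3: frontier [1 7 7, 1 5 9, 4 7 4, 4 5 5, 2 4 9, 5 6 5] → take 4 7 (4); add 7.
Step 4: frontier [1 5 9, 4 5 5, 2 4 9, 5 6 5, 7 8 8] → take 4 5 (5); add 5.
Step 5: frontier [2 4 9, 7 8 8] → take 7 8 (8); add 8.
Step 6: frontier [2 4 9] → take 2 4 (9); add 2.
Step 7: frontier [2 3 2] → take 2 3 (2); add 3.
Vertex order: 4, 1, 6, 7, 5, 8, 2, 3. The 7th vertex is 2.

2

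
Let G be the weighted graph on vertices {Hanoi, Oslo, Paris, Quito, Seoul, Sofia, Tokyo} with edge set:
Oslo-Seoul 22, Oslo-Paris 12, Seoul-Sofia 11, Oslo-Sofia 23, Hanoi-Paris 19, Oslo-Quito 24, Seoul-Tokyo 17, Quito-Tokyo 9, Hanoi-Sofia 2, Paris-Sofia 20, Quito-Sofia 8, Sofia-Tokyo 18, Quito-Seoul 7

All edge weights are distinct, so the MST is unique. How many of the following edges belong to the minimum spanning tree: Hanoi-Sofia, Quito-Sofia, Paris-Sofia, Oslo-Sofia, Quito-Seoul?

3

Kruskal: consider edges lightest-first.
Hanoi-Sofia (2): add. Components now {Seoul} {Oslo} {Paris} {Hanoi,Sofia} {Tokyo} {Quito}
Quito-Seoul (7): add. Components now {Quito,Seoul} {Oslo} {Paris} {Hanoi,Sofia} {Tokyo}
Quito-Sofia (8): add. Components now {Hanoi,Quito,Seoul,Sofia} {Oslo} {Paris} {Tokyo}
Quito-Tokyo (9): add. Components now {Hanoi,Quito,Seoul,Sofia,Tokyo} {Oslo} {Paris}
Seoul-Sofia (11): skip — Seoul and Sofia already connected.
Oslo-Paris (12): add. Components now {Hanoi,Quito,Seoul,Sofia,Tokyo} {Oslo,Paris}
Seoul-Tokyo (17): skip — Seoul and Tokyo already connected.
Sofia-Tokyo (18): skip — Sofia and Tokyo already connected.
Hanoi-Paris (19): add. Components now {Hanoi,Oslo,Paris,Quito,Seoul,Sofia,Tokyo}
MST edge set: {Hanoi-Sofia, Quito-Seoul, Quito-Sofia, Quito-Tokyo, Oslo-Paris, Hanoi-Paris}.
Of the listed edges, {Hanoi-Sofia, Quito-Sofia, Quito-Seoul} are in the MST → 3.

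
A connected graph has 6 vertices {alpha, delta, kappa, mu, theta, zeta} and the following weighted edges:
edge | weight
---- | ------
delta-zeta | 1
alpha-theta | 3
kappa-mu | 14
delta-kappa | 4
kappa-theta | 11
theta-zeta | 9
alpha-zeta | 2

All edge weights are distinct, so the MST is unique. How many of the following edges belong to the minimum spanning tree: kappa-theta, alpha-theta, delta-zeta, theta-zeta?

2

Kruskal: consider edges lightest-first.
delta-zeta (1): add — endpoints in different components.
alpha-zeta (2): add — endpoints in different components.
alpha-theta (3): add — endpoints in different components.
delta-kappa (4): add — endpoints in different components.
theta-zeta (9): skip — zeta and theta already connected.
kappa-theta (11): skip — kappa and theta already connected.
kappa-mu (14): add — endpoints in different components.
MST edge set: {delta-zeta, alpha-zeta, alpha-theta, delta-kappa, kappa-mu}.
Of the listed edges, {alpha-theta, delta-zeta} are in the MST → 2.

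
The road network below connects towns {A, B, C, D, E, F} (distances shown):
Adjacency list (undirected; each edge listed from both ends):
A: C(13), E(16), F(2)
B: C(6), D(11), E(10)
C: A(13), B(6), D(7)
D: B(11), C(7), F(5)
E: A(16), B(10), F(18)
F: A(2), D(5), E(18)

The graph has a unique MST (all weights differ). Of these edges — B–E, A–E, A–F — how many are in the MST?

2

Kruskal: consider edges lightest-first.
A–F (2): add — endpoints in different components.
D–F (5): add — endpoints in different components.
B–C (6): add — endpoints in different components.
C–D (7): add — endpoints in different components.
B–E (10): add — endpoints in different components.
MST edge set: {A–F, D–F, B–C, C–D, B–E}.
Of the listed edges, {B–E, A–F} are in the MST → 2.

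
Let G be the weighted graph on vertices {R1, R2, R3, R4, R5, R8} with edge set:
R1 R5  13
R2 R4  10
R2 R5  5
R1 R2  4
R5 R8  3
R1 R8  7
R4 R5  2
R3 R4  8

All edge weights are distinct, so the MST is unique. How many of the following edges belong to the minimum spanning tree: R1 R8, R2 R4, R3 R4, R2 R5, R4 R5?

Kruskal's algorithm — process edges by increasing weight (ties by edge label):
R4 R5 (2): add. Components now {R3} {R4,R5} {R2} {R8} {R1}
R5 R8 (3): add. Components now {R3} {R4,R5,R8} {R2} {R1}
R1 R2 (4): add. Components now {R3} {R4,R5,R8} {R1,R2}
R2 R5 (5): add. Components now {R3} {R1,R2,R4,R5,R8}
R1 R8 (7): skip — R8 and R1 already connected.
R3 R4 (8): add. Components now {R1,R2,R3,R4,R5,R8}
MST edge set: {R4 R5, R5 R8, R1 R2, R2 R5, R3 R4}.
Of the listed edges, {R3 R4, R2 R5, R4 R5} are in the MST → 3.

3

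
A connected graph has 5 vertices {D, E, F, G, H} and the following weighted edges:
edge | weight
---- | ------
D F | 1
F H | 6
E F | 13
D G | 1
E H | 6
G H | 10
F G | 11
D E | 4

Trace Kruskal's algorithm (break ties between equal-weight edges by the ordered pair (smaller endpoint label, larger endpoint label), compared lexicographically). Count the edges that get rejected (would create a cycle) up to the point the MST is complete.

0

Sort edges by weight, then run Kruskal:
D F (1): add — endpoints in different components.
D G (1): add — endpoints in different components.
D E (4): add — endpoints in different components.
E H (6): add — endpoints in different components.
Edges rejected before the tree was complete: 0.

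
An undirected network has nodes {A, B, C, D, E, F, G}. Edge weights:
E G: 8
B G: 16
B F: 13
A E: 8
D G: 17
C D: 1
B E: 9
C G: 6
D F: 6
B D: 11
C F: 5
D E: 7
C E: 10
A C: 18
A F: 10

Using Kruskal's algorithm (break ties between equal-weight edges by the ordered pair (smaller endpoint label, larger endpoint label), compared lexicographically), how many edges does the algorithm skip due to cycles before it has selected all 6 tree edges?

2

Sort edges by weight, then run Kruskal:
C D (1): add. Components now {A} {B} {C,D} {E} {F} {G}
C F (5): add. Components now {A} {B} {C,D,F} {E} {G}
C G (6): add. Components now {A} {B} {C,D,F,G} {E}
D F (6): skip — D and F already connected.
D E (7): add. Components now {A} {B} {C,D,E,F,G}
A E (8): add. Components now {A,C,D,E,F,G} {B}
E G (8): skip — E and G already connected.
B E (9): add. Components now {A,B,C,D,E,F,G}
Edges rejected before the tree was complete: 2.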